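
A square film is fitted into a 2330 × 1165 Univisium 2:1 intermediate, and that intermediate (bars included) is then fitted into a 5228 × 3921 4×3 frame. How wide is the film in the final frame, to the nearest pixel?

square in 2330×1165: fills the height, so the film is 1165.00 × 1165.00.
The Univisium 2:1 canvas is width-limited in 5228×3921, giving 5228.00 × 2614.00; scale factor 2.2438.
So the film's width is 1165.00 × 2.2438 ≈ 2614.00.

2614 px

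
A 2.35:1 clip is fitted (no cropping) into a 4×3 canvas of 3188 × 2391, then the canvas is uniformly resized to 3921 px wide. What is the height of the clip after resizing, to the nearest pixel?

1669 px

In the 3188×2391 frame the clip fills the width: height = 3188 / 2.350 ≈ 1356.60 px.
Scaling 3188 → 3921 is ×1.2299, so the height becomes 1356.60 × 1.2299 ≈ 1668.51 px.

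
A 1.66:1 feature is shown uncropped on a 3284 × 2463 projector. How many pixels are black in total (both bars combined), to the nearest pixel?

1591711 pixels

1.66:1 (1.660) > 4:3 (1.333), so the feature fills the width.
The feature is 3284 / 1.660 ≈ 1978.3133 px tall.
Black = 2463 − 1978.3133 = 484.6867 px.
That's 484.6867 × 3284 ≈ 1591711 black pixels.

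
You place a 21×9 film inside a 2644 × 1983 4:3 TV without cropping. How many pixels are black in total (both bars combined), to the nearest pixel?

21×9 is wider than 4:3, so it spans the full width.
That makes the image 1133.1429 px tall (2644 × 9/21).
Black = 1983 − 1133.1429 = 849.8571 px.
That's 849.8571 × 2644 ≈ 2247022 black pixels.

2247022 pixels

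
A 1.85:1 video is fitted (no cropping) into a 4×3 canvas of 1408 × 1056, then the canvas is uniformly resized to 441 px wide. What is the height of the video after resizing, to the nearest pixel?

Fitted into 1408×1056, the video spans the width; its height is 1408 / 1.850 ≈ 761.08 px.
The frame scales by 441/1408 = 0.3132; 761.08 × 0.3132 ≈ 238.38 px.

238 px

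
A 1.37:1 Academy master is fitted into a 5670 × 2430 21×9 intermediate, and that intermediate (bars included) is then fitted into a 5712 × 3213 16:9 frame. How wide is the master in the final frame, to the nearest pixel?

1.37:1 Academy in 5670×2430: fills the height, so the master is 3329.10 × 2430.00.
Second fit — the 21×9 canvas into 5712×3213 spans the width: 5712.00 × 2448.00 (×1.0074 from 5670×2430).
So the master's width is 3329.10 × 1.0074 ≈ 3353.76.

3354 px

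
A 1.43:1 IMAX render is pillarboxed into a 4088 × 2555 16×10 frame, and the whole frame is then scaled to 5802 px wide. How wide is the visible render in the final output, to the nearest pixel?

At 4088×2555 the render is height-limited, so width = 2555 × 1.430 ≈ 3653.65 px.
The frame scales by 5802/4088 = 1.4193; 3653.65 × 1.4193 ≈ 5185.54 px.

5186 px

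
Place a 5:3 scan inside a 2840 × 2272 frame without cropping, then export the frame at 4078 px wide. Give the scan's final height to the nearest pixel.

In the 2840×2272 frame the scan fills the width: height = 2840 × 3/5 ≈ 1704.00 px.
Scaling 2840 → 4078 is ×1.4359, so the height becomes 1704.00 × 1.4359 ≈ 2446.80 px.

2447 px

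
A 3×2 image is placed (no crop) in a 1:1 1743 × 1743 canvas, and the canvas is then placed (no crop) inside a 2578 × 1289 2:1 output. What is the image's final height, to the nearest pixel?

859 px

3×2 in 1743×1743: fills the width, so the image is 1743.00 × 1162.00.
1:1 in 2578×1289: fills the height, so the intermediate becomes 1289.00 × 1289.00 — a scale of ×0.7395.
Applying the same ×0.7395: 1162.00 → 859.33.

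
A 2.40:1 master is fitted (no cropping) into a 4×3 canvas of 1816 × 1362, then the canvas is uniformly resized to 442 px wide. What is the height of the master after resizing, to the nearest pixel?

184 px

At 1816×1362 the master is width-limited, so height = 1816 / 2.400 ≈ 756.67 px.
Resizing to 442 px wide multiplies everything by 0.2434: 756.67 → 184.17 px.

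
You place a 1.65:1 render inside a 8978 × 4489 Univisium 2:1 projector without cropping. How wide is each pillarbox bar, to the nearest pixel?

786 px

Since 1.650 < 2.000, the render is height-limited.
That makes the image 7406.85 px wide (4489 × 1.650).
Black = 8978 − 7406.85 = 1571.15 px, or 785.58 per bar.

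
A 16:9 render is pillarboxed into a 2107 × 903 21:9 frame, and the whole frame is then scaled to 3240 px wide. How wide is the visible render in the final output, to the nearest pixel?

In the 2107×903 frame the render fills the height: width = 903 × 16/9 ≈ 1605.33 px.
The frame scales by 3240/2107 = 1.5377; 1605.33 × 1.5377 ≈ 2468.57 px.

2469 px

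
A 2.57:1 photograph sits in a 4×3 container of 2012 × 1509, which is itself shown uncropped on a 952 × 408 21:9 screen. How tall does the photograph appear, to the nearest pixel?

212 px

2.57:1 in 2012×1509: fills the width, so the photograph is 2012.00 × 782.88.
Second fit — the 4×3 canvas into 952×408 spans the height: 544.00 × 408.00 (×0.2704 from 2012×1509).
The photograph scales with it: height 782.88 × 0.2704 ≈ 211.67.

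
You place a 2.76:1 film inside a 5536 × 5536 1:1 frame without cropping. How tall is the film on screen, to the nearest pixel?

2006 px

Since 2.760 > 1.000, the film is width-limited.
The film is 5536 / 2.760 ≈ 2005.80 px tall.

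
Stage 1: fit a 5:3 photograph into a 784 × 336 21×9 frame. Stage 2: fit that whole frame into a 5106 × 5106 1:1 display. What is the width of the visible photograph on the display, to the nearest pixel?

First fit — 5:3 into 784×336 spans the height: 560.00 × 336.00.
The 21×9 canvas is width-limited in 5106×5106, giving 5106.00 × 2188.29; scale factor 6.5128.
So the photograph's width is 560.00 × 6.5128 ≈ 3647.14.

3647 px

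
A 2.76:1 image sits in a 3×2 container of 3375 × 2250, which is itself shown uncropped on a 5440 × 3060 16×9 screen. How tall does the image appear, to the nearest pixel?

First fit — 2.76:1 into 3375×2250 spans the width: 3375.00 × 1222.83.
Second fit — the 3×2 canvas into 5440×3060 spans the height: 4590.00 × 3060.00 (×1.3600 from 3375×2250).
The image scales with it: height 1222.83 × 1.3600 ≈ 1663.04.

1663 px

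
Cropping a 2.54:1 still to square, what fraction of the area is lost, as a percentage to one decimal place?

square is narrower than 2.54:1, so the crop keeps the full height and trims the width.
(1.000)/(2.540) ≈ 0.394 of the area survives, leaving 60.63% discarded.

60.6%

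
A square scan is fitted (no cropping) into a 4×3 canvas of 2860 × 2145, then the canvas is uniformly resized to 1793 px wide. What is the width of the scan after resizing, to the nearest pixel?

1345 px

At 2860×2145 the scan is height-limited, so width = 2145 × 1/1 ≈ 2145.00 px.
Resizing to 1793 px wide multiplies everything by 0.6269: 2145.00 → 1344.75 px.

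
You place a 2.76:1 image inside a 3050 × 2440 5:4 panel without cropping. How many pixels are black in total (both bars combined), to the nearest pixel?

Since 2.760 > 1.250, the image is width-limited.
That makes the image 1105.0725 px tall (3050 / 2.760).
2440 − 1105.0725 = 1334.9275 px of bars.
Across the 3050-px span: 1334.9275 × 3050 ≈ 4071529 px.

4071529 pixels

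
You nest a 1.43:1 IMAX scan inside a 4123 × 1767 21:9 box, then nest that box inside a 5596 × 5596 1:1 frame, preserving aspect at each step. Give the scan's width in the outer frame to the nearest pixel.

1.43:1 IMAX in 4123×1767: fills the height, so the scan is 2526.81 × 1767.00.
The 21:9 canvas is width-limited in 5596×5596, giving 5596.00 × 2398.29; scale factor 1.3573.
Applying the same ×1.3573: 2526.81 → 3429.55.

3430 px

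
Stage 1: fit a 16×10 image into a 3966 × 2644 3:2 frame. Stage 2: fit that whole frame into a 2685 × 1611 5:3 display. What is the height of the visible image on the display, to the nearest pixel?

1510 px

16×10 in 3966×2644: fills the width, so the image is 3966.00 × 2478.75.
Second fit — the 3:2 canvas into 2685×1611 spans the height: 2416.50 × 1611.00 (×0.6093 from 3966×2644).
Applying the same ×0.6093: 2478.75 → 1510.31.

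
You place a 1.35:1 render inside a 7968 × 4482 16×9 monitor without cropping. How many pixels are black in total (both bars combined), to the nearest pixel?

8593339 pixels

Since 1.350 < 1.778, the render is height-limited.
Content width = 4482 × 1.350 ≈ 6050.7000 px.
7968 − 6050.7000 = 1917.3000 px of bars.
Across the 4482-px span: 1917.3000 × 4482 ≈ 8593339 px.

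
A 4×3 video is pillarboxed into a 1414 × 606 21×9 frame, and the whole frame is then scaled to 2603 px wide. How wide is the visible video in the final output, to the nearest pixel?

1487 px

At 1414×606 the video is height-limited, so width = 606 × 4/3 ≈ 808.00 px.
Resizing to 2603 px wide multiplies everything by 1.8409: 808.00 → 1487.43 px.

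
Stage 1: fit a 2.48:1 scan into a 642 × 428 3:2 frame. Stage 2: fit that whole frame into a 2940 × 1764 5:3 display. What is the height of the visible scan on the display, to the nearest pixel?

1067 px

2.48:1 in 642×428: fills the width, so the scan is 642.00 × 258.87.
The 3:2 canvas is height-limited in 2940×1764, giving 2646.00 × 1764.00; scale factor 4.1215.
So the scan's height is 258.87 × 4.1215 ≈ 1066.94.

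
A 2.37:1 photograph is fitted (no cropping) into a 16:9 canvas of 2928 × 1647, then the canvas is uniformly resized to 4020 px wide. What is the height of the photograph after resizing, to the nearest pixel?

1696 px

In the 2928×1647 frame the photograph fills the width: height = 2928 / 2.370 ≈ 1235.44 px.
The frame scales by 4020/2928 = 1.3730; 1235.44 × 1.3730 ≈ 1696.20 px.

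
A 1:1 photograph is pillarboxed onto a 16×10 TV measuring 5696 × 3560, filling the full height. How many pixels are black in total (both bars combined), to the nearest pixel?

7604160 pixels

That makes the image 3560.0000 px wide (3560 × 1/1).
Leftover width: 5696 − 3560.0000 = 2136.0000 px.
Across the 3560-px span: 2136.0000 × 3560 ≈ 7604160 px.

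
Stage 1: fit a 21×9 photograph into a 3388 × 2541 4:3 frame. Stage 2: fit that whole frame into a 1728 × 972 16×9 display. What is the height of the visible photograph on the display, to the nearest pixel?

555 px

First fit — 21×9 into 3388×2541 spans the width: 3388.00 × 1452.00.
4:3 in 1728×972: fills the height, so the intermediate becomes 1296.00 × 972.00 — a scale of ×0.3825.
Applying the same ×0.3825: 1452.00 → 555.43.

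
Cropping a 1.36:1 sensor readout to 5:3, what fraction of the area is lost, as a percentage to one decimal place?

18.4%

The width stays; only height is cut (since 5:3 is wider than 1.36:1).
Area ratio = (1.360)/(1.667) = 81.60%; the remaining 18.40% is cropped out.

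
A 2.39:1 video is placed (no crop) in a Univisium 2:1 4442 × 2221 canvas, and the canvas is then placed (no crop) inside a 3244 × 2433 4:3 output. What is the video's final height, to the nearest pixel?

First fit — 2.39:1 into 4442×2221 spans the width: 4442.00 × 1858.58.
Univisium 2:1 in 3244×2433: fills the width, so the intermediate becomes 3244.00 × 1622.00 — a scale of ×0.7303.
So the video's height is 1858.58 × 0.7303 ≈ 1357.32.

1357 px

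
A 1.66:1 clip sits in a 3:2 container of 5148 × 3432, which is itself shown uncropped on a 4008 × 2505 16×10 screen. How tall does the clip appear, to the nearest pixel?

2264 px

Inside the 5148×3432 canvas the clip is width-limited at 5148.00 × 3101.20.
Second fit — the 3:2 canvas into 4008×2505 spans the height: 3757.50 × 2505.00 (×0.7299 from 5148×3432).
So the clip's height is 3101.20 × 0.7299 ≈ 2263.55.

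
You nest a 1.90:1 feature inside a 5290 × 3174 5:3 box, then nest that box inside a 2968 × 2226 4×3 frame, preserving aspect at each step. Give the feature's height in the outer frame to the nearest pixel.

1.90:1 in 5290×3174: fills the width, so the feature is 5290.00 × 2784.21.
Second fit — the 5:3 canvas into 2968×2226 spans the width: 2968.00 × 1780.80 (×0.5611 from 5290×3174).
So the feature's height is 2784.21 × 0.5611 ≈ 1562.11.

1562 px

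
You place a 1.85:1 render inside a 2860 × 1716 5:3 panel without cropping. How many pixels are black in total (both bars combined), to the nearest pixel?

1.85:1 is wider than 5:3, so it spans the full width.
The render is 2860 / 1.850 ≈ 1545.9459 px tall.
Leftover height: 1716 − 1545.9459 = 170.0541 px.
That's 170.0541 × 2860 ≈ 486355 black pixels.

486355 pixels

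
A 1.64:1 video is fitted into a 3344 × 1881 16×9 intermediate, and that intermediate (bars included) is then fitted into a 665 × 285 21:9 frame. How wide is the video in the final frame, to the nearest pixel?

First fit — 1.64:1 into 3344×1881 spans the height: 3084.84 × 1881.00.
The 16×9 canvas is height-limited in 665×285, giving 506.67 × 285.00; scale factor 0.1515.
So the video's width is 3084.84 × 0.1515 ≈ 467.40.

467 px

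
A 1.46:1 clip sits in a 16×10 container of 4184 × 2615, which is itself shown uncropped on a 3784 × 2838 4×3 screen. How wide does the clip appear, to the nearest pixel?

Inside the 4184×2615 canvas the clip is height-limited at 3817.90 × 2615.00.
Second fit — the 16×10 canvas into 3784×2838 spans the width: 3784.00 × 2365.00 (×0.9044 from 4184×2615).
So the clip's width is 3817.90 × 0.9044 ≈ 3452.90.

3453 px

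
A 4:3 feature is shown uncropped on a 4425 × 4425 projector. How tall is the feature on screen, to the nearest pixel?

3319 px

Since 1.333 > 1.000, the feature is width-limited.
Content height = 4425 × 3/4 ≈ 3318.75 px.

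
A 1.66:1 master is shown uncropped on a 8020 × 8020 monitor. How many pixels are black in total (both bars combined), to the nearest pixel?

Since 1.660 > 1.000, the master is width-limited.
That makes the image 4831.3253 px tall (8020 / 1.660).
8020 − 4831.3253 = 3188.6747 px of bars.
That's 3188.6747 × 8020 ≈ 25573171 black pixels.

25573171 pixels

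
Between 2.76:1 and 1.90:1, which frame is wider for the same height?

2.76 and 1.9; 2.76 > 1.9.

2.76:1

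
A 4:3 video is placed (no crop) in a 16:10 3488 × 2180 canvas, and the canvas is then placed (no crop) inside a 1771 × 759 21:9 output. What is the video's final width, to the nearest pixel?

4:3 in 3488×2180: fills the height, so the video is 2906.67 × 2180.00.
Second fit — the 16:10 canvas into 1771×759 spans the height: 1214.40 × 759.00 (×0.3482 from 3488×2180).
The video scales with it: width 2906.67 × 0.3482 ≈ 1012.00.

1012 px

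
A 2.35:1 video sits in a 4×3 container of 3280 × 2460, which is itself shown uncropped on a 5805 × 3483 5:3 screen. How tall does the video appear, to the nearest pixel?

1976 px

First fit — 2.35:1 into 3280×2460 spans the width: 3280.00 × 1395.74.
Second fit — the 4×3 canvas into 5805×3483 spans the height: 4644.00 × 3483.00 (×1.4159 from 3280×2460).
The video scales with it: height 1395.74 × 1.4159 ≈ 1976.17.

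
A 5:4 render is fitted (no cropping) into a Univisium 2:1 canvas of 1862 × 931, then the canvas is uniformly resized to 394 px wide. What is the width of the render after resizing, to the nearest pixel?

246 px

In the 1862×931 frame the render fills the height: width = 931 × 5/4 ≈ 1163.75 px.
Scaling 1862 → 394 is ×0.2116, so the width becomes 1163.75 × 0.2116 ≈ 246.25 px.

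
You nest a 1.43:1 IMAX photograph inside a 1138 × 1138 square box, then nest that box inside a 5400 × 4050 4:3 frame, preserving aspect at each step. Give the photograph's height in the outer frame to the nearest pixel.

2832 px

1.43:1 IMAX in 1138×1138: fills the width, so the photograph is 1138.00 × 795.80.
Second fit — the square canvas into 5400×4050 spans the height: 4050.00 × 4050.00 (×3.5589 from 1138×1138).
So the photograph's height is 795.80 × 3.5589 ≈ 2832.17.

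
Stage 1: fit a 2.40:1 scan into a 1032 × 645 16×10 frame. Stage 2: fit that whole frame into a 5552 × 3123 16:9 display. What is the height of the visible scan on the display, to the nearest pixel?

2082 px

First fit — 2.40:1 into 1032×645 spans the width: 1032.00 × 430.00.
16×10 in 5552×3123: fills the height, so the intermediate becomes 4996.80 × 3123.00 — a scale of ×4.8419.
So the scan's height is 430.00 × 4.8419 ≈ 2082.00.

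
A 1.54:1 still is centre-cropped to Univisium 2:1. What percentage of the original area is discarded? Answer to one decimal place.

Going from 1.54:1 to Univisium 2:1 means cutting height while keeping width.
(1.540)/(2.000) ≈ 0.770 of the area survives, leaving 23.00% discarded.

23.0%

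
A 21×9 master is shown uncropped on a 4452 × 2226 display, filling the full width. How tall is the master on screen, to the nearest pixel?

1908 px

Content height = 4452 × 9/21 ≈ 1908.00 px.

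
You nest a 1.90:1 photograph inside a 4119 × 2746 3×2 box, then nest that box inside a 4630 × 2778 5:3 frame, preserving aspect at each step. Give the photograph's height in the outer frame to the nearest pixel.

1.90:1 in 4119×2746: fills the width, so the photograph is 4119.00 × 2167.89.
The 3×2 canvas is height-limited in 4630×2778, giving 4167.00 × 2778.00; scale factor 1.0117.
Applying the same ×1.0117: 2167.89 → 2193.16.

2193 px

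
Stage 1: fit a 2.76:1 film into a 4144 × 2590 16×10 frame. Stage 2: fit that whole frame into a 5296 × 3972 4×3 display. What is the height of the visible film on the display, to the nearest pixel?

1919 px

Inside the 4144×2590 canvas the film is width-limited at 4144.00 × 1501.45.
The 16×10 canvas is width-limited in 5296×3972, giving 5296.00 × 3310.00; scale factor 1.2780.
The film scales with it: height 1501.45 × 1.2780 ≈ 1918.84.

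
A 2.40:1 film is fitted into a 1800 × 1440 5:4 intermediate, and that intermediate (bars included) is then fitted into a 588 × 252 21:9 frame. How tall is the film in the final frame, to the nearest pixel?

131 px

2.40:1 in 1800×1440: fills the width, so the film is 1800.00 × 750.00.
The 5:4 canvas is height-limited in 588×252, giving 315.00 × 252.00; scale factor 0.1750.
Applying the same ×0.1750: 750.00 → 131.25.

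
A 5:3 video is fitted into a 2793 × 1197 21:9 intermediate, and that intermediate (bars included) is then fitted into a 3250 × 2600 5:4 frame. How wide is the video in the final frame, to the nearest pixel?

5:3 in 2793×1197: fills the height, so the video is 1995.00 × 1197.00.
Second fit — the 21:9 canvas into 3250×2600 spans the width: 3250.00 × 1392.86 (×1.1636 from 2793×1197).
Applying the same ×1.1636: 1995.00 → 2321.43.

2321 px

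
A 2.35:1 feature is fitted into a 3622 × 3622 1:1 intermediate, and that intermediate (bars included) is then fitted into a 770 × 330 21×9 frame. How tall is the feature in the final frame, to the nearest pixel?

Inside the 3622×3622 canvas the feature is width-limited at 3622.00 × 1541.28.
1:1 in 770×330: fills the height, so the intermediate becomes 330.00 × 330.00 — a scale of ×0.0911.
The feature scales with it: height 1541.28 × 0.0911 ≈ 140.43.

140 px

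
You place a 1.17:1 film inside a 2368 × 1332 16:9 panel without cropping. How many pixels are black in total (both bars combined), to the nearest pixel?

1078334 pixels

1.17:1 is narrower than 16:9, so it spans the full height.
Content width = 1332 × 1.170 ≈ 1558.4400 px.
2368 − 1558.4400 = 809.5600 px of bars.
Across the 1332-px span: 809.5600 × 1332 ≈ 1078334 px.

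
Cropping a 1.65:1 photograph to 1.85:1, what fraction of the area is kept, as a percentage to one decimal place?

Going from 1.65:1 to 1.85:1 means cutting height while keeping width.
Area ratio = (1.650)/(1.850) = 89.19% retained.

89.2%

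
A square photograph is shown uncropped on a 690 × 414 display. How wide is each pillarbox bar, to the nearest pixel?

Since 1.000 < 1.667, the photograph is height-limited.
That makes the image 414.00 px wide (414 × 1/1).
Black = 690 − 414.00 = 276.00 px, or 138.00 per bar.

138 px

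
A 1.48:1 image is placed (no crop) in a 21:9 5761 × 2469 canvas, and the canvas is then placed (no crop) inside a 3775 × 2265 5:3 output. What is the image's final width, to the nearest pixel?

1.48:1 in 5761×2469: fills the height, so the image is 3654.12 × 2469.00.
Second fit — the 21:9 canvas into 3775×2265 spans the width: 3775.00 × 1617.86 (×0.6553 from 5761×2469).
So the image's width is 3654.12 × 0.6553 ≈ 2394.43.

2394 px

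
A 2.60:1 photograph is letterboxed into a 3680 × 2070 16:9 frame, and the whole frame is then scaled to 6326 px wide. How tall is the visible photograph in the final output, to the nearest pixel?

2433 px

Fitted into 3680×2070, the photograph spans the width; its height is 3680 / 2.600 ≈ 1415.38 px.
Scaling 3680 → 6326 is ×1.7190, so the height becomes 1415.38 × 1.7190 ≈ 2433.08 px.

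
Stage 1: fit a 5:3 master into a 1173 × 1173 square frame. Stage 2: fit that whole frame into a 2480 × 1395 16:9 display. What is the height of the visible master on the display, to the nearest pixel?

5:3 in 1173×1173: fills the width, so the master is 1173.00 × 703.80.
square in 2480×1395: fills the height, so the intermediate becomes 1395.00 × 1395.00 — a scale of ×1.1893.
Applying the same ×1.1893: 703.80 → 837.00.

837 px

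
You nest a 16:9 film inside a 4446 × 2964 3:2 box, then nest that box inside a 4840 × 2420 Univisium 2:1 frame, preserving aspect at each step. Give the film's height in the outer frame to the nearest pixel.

16:9 in 4446×2964: fills the width, so the film is 4446.00 × 2500.88.
Second fit — the 3:2 canvas into 4840×2420 spans the height: 3630.00 × 2420.00 (×0.8165 from 4446×2964).
Applying the same ×0.8165: 2500.88 → 2041.88.

2042 px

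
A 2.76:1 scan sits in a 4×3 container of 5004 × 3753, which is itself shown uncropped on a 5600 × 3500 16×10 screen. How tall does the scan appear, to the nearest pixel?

1691 px

2.76:1 in 5004×3753: fills the width, so the scan is 5004.00 × 1813.04.
The 4×3 canvas is height-limited in 5600×3500, giving 4666.67 × 3500.00; scale factor 0.9326.
Applying the same ×0.9326: 1813.04 → 1690.82.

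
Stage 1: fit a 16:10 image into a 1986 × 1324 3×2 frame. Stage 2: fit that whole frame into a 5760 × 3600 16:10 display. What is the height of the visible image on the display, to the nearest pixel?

Inside the 1986×1324 canvas the image is width-limited at 1986.00 × 1241.25.
The 3×2 canvas is height-limited in 5760×3600, giving 5400.00 × 3600.00; scale factor 2.7190.
So the image's height is 1241.25 × 2.7190 ≈ 3375.00.

3375 px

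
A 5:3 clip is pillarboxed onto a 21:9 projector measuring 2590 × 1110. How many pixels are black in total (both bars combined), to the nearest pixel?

821400 pixels

Since 1.667 < 2.333, the clip is height-limited.
The clip is 1110 × 5/3 ≈ 1850.0000 px wide.
Leftover width: 2590 − 1850.0000 = 740.0000 px.
That's 740.0000 × 1110 ≈ 821400 black pixels.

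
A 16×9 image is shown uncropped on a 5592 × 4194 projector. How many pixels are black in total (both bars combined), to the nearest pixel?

5863212 pixels

Since 1.778 > 1.333, the image is width-limited.
That makes the image 3145.5000 px tall (5592 × 9/16).
4194 − 3145.5000 = 1048.5000 px of bars.
That's 1048.5000 × 5592 ≈ 5863212 black pixels.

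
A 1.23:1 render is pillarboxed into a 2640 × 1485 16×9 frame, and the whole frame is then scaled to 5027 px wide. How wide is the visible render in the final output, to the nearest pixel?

3478 px

Fitted into 2640×1485, the render spans the height; its width is 1485 × 1.230 ≈ 1826.55 px.
Resizing to 5027 px wide multiplies everything by 1.9042: 1826.55 → 3478.06 px.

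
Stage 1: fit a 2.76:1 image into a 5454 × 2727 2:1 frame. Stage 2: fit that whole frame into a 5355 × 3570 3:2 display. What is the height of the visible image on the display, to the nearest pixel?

Inside the 5454×2727 canvas the image is width-limited at 5454.00 × 1976.09.
The 2:1 canvas is width-limited in 5355×3570, giving 5355.00 × 2677.50; scale factor 0.9818.
Applying the same ×0.9818: 1976.09 → 1940.22.

1940 px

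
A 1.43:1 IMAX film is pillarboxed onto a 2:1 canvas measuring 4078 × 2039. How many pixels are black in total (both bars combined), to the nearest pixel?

Since 1.430 < 2.000, the film is height-limited.
Content width = 2039 × 1.430 ≈ 2915.7700 px.
Leftover width: 4078 − 2915.7700 = 1162.2300 px.
Across the 2039-px span: 1162.2300 × 2039 ≈ 2369787 px.

2369787 pixels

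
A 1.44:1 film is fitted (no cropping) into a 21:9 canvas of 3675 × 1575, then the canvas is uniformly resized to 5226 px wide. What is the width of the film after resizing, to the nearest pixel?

3225 px

At 3675×1575 the film is height-limited, so width = 1575 × 1.440 ≈ 2268.00 px.
The frame scales by 5226/3675 = 1.4220; 2268.00 × 1.4220 ≈ 3225.19 px.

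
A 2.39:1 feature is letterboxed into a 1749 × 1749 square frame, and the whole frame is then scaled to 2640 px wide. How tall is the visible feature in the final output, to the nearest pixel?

1105 px

In the 1749×1749 frame the feature fills the width: height = 1749 / 2.390 ≈ 731.80 px.
The frame scales by 2640/1749 = 1.5094; 731.80 × 1.5094 ≈ 1104.60 px.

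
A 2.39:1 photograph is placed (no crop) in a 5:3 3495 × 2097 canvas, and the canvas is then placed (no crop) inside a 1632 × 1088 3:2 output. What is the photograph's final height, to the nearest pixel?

683 px

2.39:1 in 3495×2097: fills the width, so the photograph is 3495.00 × 1462.34.
Second fit — the 5:3 canvas into 1632×1088 spans the width: 1632.00 × 979.20 (×0.4670 from 3495×2097).
Applying the same ×0.4670: 1462.34 → 682.85.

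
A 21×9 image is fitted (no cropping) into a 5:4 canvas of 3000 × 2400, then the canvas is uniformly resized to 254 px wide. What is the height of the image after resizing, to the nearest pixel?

Fitted into 3000×2400, the image spans the width; its height is 3000 × 9/21 ≈ 1285.71 px.
The frame scales by 254/3000 = 0.0847; 1285.71 × 0.0847 ≈ 108.86 px.

109 px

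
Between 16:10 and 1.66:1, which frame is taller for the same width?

16:10 = 1.6 and 1.66; 1.66 > 1.6. The smaller width-to-height ratio is the taller frame.

16:10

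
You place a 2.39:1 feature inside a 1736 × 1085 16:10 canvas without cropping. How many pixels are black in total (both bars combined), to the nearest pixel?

2.39:1 is wider than 16:10, so it spans the full width.
That makes the image 726.3598 px tall (1736 / 2.390).
1085 − 726.3598 = 358.6402 px of bars.
Across the 1736-px span: 358.6402 × 1736 ≈ 622599 px.

622599 pixels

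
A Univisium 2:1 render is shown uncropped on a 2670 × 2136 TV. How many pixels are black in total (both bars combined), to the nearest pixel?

Univisium 2:1 is wider than 5:4, so it spans the full width.
Content height = 2670 × 1/2 ≈ 1335.0000 px.
2136 − 1335.0000 = 801.0000 px of bars.
Bar area = 801.0000 × 2670 ≈ 2138670 px.

2138670 pixels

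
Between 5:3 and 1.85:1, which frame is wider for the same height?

5:3 = 1.667 and 1.85; 1.85 > 1.667.

1.85:1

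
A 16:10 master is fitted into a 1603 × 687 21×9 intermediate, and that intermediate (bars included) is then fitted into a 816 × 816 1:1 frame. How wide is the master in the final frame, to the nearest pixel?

560 px

16:10 in 1603×687: fills the height, so the master is 1099.20 × 687.00.
The 21×9 canvas is width-limited in 816×816, giving 816.00 × 349.71; scale factor 0.5090.
So the master's width is 1099.20 × 0.5090 ≈ 559.54.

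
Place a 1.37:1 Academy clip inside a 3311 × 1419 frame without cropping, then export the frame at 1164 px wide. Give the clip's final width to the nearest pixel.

At 3311×1419 the clip is height-limited, so width = 1419 × 1.370 ≈ 1944.03 px.
Resizing to 1164 px wide multiplies everything by 0.3516: 1944.03 → 683.43 px.

683 px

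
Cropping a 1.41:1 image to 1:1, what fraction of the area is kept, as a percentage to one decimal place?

The height stays; only width is cut (since 1:1 is narrower than 1.41:1).
(1.000)/(1.410) ≈ 0.709 of the area survives.

70.9%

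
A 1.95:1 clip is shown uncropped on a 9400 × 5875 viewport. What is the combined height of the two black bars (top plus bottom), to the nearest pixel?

1.95:1 (1.950) > 16:10 (1.600), so the clip fills the width.
Content height = 9400 / 1.950 ≈ 4820.51 px.
5875 − 4820.51 = 1054.49 px of bars.

1054 px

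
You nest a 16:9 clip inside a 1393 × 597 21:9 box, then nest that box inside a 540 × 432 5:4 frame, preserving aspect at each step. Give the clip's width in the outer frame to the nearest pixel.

411 px

16:9 in 1393×597: fills the height, so the clip is 1061.33 × 597.00.
The 21:9 canvas is width-limited in 540×432, giving 540.00 × 231.43; scale factor 0.3877.
The clip scales with it: width 1061.33 × 0.3877 ≈ 411.43.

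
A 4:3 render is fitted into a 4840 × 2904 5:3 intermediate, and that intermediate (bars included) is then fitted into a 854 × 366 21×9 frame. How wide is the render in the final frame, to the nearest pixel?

488 px

4:3 in 4840×2904: fills the height, so the render is 3872.00 × 2904.00.
5:3 in 854×366: fills the height, so the intermediate becomes 610.00 × 366.00 — a scale of ×0.1260.
So the render's width is 3872.00 × 0.1260 ≈ 488.00.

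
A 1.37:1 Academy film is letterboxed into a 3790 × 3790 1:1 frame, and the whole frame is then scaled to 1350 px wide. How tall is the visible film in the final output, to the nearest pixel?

985 px

Fitted into 3790×3790, the film spans the width; its height is 3790 / 1.370 ≈ 2766.42 px.
Scaling 3790 → 1350 is ×0.3562, so the height becomes 2766.42 × 0.3562 ≈ 985.40 px.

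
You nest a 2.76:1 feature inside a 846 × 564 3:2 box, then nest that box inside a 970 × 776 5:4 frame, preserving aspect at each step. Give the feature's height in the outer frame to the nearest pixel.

First fit — 2.76:1 into 846×564 spans the width: 846.00 × 306.52.
Second fit — the 3:2 canvas into 970×776 spans the width: 970.00 × 646.67 (×1.1466 from 846×564).
So the feature's height is 306.52 × 1.1466 ≈ 351.45.

351 px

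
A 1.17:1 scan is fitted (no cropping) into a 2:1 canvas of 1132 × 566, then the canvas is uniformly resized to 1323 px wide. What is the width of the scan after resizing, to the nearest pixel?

774 px

At 1132×566 the scan is height-limited, so width = 566 × 1.170 ≈ 662.22 px.
Scaling 1132 → 1323 is ×1.1687, so the width becomes 662.22 × 1.1687 ≈ 773.96 px.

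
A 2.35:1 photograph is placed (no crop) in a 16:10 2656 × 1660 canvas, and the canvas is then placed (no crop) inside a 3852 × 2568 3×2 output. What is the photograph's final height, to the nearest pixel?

First fit — 2.35:1 into 2656×1660 spans the width: 2656.00 × 1130.21.
The 16:10 canvas is width-limited in 3852×2568, giving 3852.00 × 2407.50; scale factor 1.4503.
Applying the same ×1.4503: 1130.21 → 1639.15.

1639 px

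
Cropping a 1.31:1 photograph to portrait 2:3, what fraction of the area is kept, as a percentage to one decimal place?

50.9%

Going from 1.31:1 to portrait 2:3 means cutting width while keeping height.
(0.667)/(1.310) ≈ 0.509 of the area survives.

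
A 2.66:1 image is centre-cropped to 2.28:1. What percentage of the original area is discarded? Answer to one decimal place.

14.3%

The height stays; only width is cut (since 2.28:1 is narrower than 2.66:1).
Area ratio = (2.280)/(2.660) = 85.71%; the remaining 14.29% is cropped out.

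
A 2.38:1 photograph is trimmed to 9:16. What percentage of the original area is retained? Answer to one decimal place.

The height stays; only width is cut (since 9:16 is narrower than 2.38:1).
(0.562)/(2.380) ≈ 0.236 of the area survives.

23.6%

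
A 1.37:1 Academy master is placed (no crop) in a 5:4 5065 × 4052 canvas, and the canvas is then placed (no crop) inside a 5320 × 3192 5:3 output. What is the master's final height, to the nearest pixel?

First fit — 1.37:1 Academy into 5065×4052 spans the width: 5065.00 × 3697.08.
Second fit — the 5:4 canvas into 5320×3192 spans the height: 3990.00 × 3192.00 (×0.7878 from 5065×4052).
Applying the same ×0.7878: 3697.08 → 2912.41.

2912 px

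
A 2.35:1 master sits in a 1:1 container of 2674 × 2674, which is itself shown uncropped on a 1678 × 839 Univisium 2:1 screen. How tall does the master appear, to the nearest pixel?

First fit — 2.35:1 into 2674×2674 spans the width: 2674.00 × 1137.87.
Second fit — the 1:1 canvas into 1678×839 spans the height: 839.00 × 839.00 (×0.3138 from 2674×2674).
Applying the same ×0.3138: 1137.87 → 357.02.

357 px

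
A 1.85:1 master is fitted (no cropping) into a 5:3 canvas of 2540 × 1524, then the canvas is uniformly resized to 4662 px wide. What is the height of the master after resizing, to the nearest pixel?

2520 px

At 2540×1524 the master is width-limited, so height = 2540 / 1.850 ≈ 1372.97 px.
The frame scales by 4662/2540 = 1.8354; 1372.97 × 1.8354 ≈ 2520.00 px.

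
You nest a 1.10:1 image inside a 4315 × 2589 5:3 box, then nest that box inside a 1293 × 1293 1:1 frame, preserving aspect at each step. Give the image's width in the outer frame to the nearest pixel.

853 px

First fit — 1.10:1 into 4315×2589 spans the height: 2847.90 × 2589.00.
5:3 in 1293×1293: fills the width, so the intermediate becomes 1293.00 × 775.80 — a scale of ×0.2997.
The image scales with it: width 2847.90 × 0.2997 ≈ 853.38.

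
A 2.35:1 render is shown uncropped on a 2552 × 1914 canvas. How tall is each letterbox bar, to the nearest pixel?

Since 2.350 > 1.333, the render is width-limited.
That makes the image 1085.96 px tall (2552 / 2.350).
Leftover height: 1914 − 1085.96 = 828.04 px → 414.02 each side.

414 px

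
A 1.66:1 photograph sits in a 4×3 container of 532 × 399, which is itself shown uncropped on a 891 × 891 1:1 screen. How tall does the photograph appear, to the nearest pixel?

Inside the 532×399 canvas the photograph is width-limited at 532.00 × 320.48.
4×3 in 891×891: fills the width, so the intermediate becomes 891.00 × 668.25 — a scale of ×1.6748.
So the photograph's height is 320.48 × 1.6748 ≈ 536.75.

537 px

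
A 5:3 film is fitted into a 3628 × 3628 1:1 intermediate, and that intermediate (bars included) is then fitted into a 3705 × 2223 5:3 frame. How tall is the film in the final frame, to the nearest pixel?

1334 px

First fit — 5:3 into 3628×3628 spans the width: 3628.00 × 2176.80.
Second fit — the 1:1 canvas into 3705×2223 spans the height: 2223.00 × 2223.00 (×0.6127 from 3628×3628).
Applying the same ×0.6127: 2176.80 → 1333.80.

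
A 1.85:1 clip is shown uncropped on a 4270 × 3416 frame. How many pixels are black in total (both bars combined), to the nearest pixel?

Since 1.850 > 1.250, the clip is width-limited.
The clip is 4270 / 1.850 ≈ 2308.1081 px tall.
Black = 3416 − 2308.1081 = 1107.8919 px.
That's 1107.8919 × 4270 ≈ 4730698 black pixels.

4730698 pixels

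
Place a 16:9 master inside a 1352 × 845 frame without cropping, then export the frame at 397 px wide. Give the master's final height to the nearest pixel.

At 1352×845 the master is width-limited, so height = 1352 × 9/16 ≈ 760.50 px.
Resizing to 397 px wide multiplies everything by 0.2936: 760.50 → 223.31 px.

223 px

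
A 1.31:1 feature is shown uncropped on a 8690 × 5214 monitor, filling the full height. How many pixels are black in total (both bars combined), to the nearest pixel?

9696267 pixels

Content width = 5214 × 1.310 ≈ 6830.3400 px.
Black = 8690 − 6830.3400 = 1859.6600 px.
Across the 5214-px span: 1859.6600 × 5214 ≈ 9696267 px.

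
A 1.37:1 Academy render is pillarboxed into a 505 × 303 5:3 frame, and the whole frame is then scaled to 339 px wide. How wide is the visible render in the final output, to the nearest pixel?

279 px

Fitted into 505×303, the render spans the height; its width is 303 × 1.370 ≈ 415.11 px.
The frame scales by 339/505 = 0.6713; 415.11 × 0.6713 ≈ 278.66 px.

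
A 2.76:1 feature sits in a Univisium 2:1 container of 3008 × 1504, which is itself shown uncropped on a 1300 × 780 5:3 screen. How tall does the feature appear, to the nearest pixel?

2.76:1 in 3008×1504: fills the width, so the feature is 3008.00 × 1089.86.
Second fit — the Univisium 2:1 canvas into 1300×780 spans the width: 1300.00 × 650.00 (×0.4322 from 3008×1504).
So the feature's height is 1089.86 × 0.4322 ≈ 471.01.

471 px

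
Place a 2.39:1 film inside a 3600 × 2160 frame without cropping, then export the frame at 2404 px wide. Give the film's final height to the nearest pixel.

1006 px

At 3600×2160 the film is width-limited, so height = 3600 / 2.390 ≈ 1506.28 px.
The frame scales by 2404/3600 = 0.6678; 1506.28 × 0.6678 ≈ 1005.86 px.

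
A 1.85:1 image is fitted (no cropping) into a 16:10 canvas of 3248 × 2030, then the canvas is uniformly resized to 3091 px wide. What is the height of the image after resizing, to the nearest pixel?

1671 px

In the 3248×2030 frame the image fills the width: height = 3248 / 1.850 ≈ 1755.68 px.
The frame scales by 3091/3248 = 0.9517; 1755.68 × 0.9517 ≈ 1670.81 px.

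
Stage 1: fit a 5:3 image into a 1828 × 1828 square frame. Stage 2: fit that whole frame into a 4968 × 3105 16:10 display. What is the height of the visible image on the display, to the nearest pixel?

1863 px

First fit — 5:3 into 1828×1828 spans the width: 1828.00 × 1096.80.
The square canvas is height-limited in 4968×3105, giving 3105.00 × 3105.00; scale factor 1.6986.
So the image's height is 1096.80 × 1.6986 ≈ 1863.00.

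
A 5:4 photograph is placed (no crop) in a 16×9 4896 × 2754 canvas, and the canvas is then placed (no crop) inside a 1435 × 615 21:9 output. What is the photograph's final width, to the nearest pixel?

5:4 in 4896×2754: fills the height, so the photograph is 3442.50 × 2754.00.
16×9 in 1435×615: fills the height, so the intermediate becomes 1093.33 × 615.00 — a scale of ×0.2233.
Applying the same ×0.2233: 3442.50 → 768.75.

769 px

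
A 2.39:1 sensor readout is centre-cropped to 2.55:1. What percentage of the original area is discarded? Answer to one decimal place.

6.3%

Going from 2.39:1 to 2.55:1 means cutting height while keeping width.
Fraction kept = (2.390)/(2.550) ≈ 93.73%, so 6.27% is lost.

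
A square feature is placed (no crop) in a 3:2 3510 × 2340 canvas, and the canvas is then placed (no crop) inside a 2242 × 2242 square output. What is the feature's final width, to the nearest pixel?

1495 px

Inside the 3510×2340 canvas the feature is height-limited at 2340.00 × 2340.00.
3:2 in 2242×2242: fills the width, so the intermediate becomes 2242.00 × 1494.67 — a scale of ×0.6387.
So the feature's width is 2340.00 × 0.6387 ≈ 1494.67.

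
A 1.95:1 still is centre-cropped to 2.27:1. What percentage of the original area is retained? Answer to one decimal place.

Going from 1.95:1 to 2.27:1 means cutting height while keeping width.
Area ratio = (1.950)/(2.270) = 85.90% retained.

85.9%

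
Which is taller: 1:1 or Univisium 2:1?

1 and Univisium 2:1 = 2; 2 > 1. The smaller width-to-height ratio is the taller frame.

1:1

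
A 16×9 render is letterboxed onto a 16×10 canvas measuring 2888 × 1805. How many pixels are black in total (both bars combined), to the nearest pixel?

Since 1.778 > 1.600, the render is width-limited.
The render is 2888 × 9/16 ≈ 1624.5000 px tall.
Black = 1805 − 1624.5000 = 180.5000 px.
Across the 2888-px span: 180.5000 × 2888 ≈ 521284 px.

521284 pixels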